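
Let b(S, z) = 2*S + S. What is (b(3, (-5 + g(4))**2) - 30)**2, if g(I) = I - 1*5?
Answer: 441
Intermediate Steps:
g(I) = -5 + I (g(I) = I - 5 = -5 + I)
b(S, z) = 3*S
(b(3, (-5 + g(4))**2) - 30)**2 = (3*3 - 30)**2 = (9 - 30)**2 = (-21)**2 = 441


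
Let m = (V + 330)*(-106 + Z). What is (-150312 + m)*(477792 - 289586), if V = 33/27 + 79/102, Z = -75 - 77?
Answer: -2264932170950/51 ≈ -4.4410e+10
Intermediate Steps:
Z = -152
V = 611/306 (V = 33*(1/27) + 79*(1/102) = 11/9 + 79/102 = 611/306 ≈ 1.9967)
m = -4368413/51 (m = (611/306 + 330)*(-106 - 152) = (101591/306)*(-258) = -4368413/51 ≈ -85655.)
(-150312 + m)*(477792 - 289586) = (-150312 - 4368413/51)*(477792 - 289586) = -12034325/51*188206 = -2264932170950/51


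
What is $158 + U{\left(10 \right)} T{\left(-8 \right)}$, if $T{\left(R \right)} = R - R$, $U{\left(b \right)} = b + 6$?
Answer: $158$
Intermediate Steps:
$U{\left(b \right)} = 6 + b$
$T{\left(R \right)} = 0$
$158 + U{\left(10 \right)} T{\left(-8 \right)} = 158 + \left(6 + 10\right) 0 = 158 + 16 \cdot 0 = 158 + 0 = 158$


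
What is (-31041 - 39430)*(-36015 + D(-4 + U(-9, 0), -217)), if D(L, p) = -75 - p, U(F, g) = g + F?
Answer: 2528006183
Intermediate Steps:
U(F, g) = F + g
(-31041 - 39430)*(-36015 + D(-4 + U(-9, 0), -217)) = (-31041 - 39430)*(-36015 + (-75 - 1*(-217))) = -70471*(-36015 + (-75 + 217)) = -70471*(-36015 + 142) = -70471*(-35873) = 2528006183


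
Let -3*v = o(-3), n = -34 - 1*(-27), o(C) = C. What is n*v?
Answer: -7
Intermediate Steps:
n = -7 (n = -34 + 27 = -7)
v = 1 (v = -⅓*(-3) = 1)
n*v = -7*1 = -7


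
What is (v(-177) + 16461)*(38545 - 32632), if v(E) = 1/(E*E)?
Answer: 338819282190/3481 ≈ 9.7334e+7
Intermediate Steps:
v(E) = E⁻²
(v(-177) + 16461)*(38545 - 32632) = ((-177)⁻² + 16461)*(38545 - 32632) = (1/31329 + 16461)*5913 = (515706670/31329)*5913 = 338819282190/3481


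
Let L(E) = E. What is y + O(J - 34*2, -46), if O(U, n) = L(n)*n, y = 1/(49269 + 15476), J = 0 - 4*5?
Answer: 137000421/64745 ≈ 2116.0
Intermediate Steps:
J = -20 (J = 0 - 20 = -20)
y = 1/64745 ≈ 1.5445e-5
O(U, n) = n² (O(U, n) = n*n = n²)
y + O(J - 34*2, -46) = 1/64745 + (-46)² = 1/64745 + 2116 = 137000421/64745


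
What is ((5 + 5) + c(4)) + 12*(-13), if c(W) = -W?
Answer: -150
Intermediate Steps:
((5 + 5) + c(4)) + 12*(-13) = ((5 + 5) - 1*4) + 12*(-13) = (10 - 4) - 156 = 6 - 156 = -150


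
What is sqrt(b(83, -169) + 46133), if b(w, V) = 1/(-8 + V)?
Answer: 2*sqrt(361325145)/177 ≈ 214.79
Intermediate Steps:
sqrt(b(83, -169) + 46133) = sqrt(1/(-8 - 169) + 46133) = sqrt(1/(-177) + 46133) = sqrt(-1/177 + 46133) = sqrt(8165540/177) = 2*sqrt(361325145)/177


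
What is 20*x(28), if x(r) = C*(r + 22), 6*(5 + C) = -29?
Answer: -29500/3 ≈ -9833.3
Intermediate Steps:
C = -59/6 (C = -5 + (⅙)*(-29) = -5 - 29/6 = -59/6 ≈ -9.8333)
x(r) = -649/3 - 59*r/6 (x(r) = -59*(r + 22)/6 = -59*(22 + r)/6 = -649/3 - 59*r/6)
20*x(28) = 20*(-649/3 - 59/6*28) = 20*(-649/3 - 826/3) = 20*(-1475/3) = -29500/3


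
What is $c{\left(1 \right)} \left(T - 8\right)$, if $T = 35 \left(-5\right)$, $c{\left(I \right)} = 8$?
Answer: $-1464$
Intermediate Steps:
$T = -175$
$c{\left(1 \right)} \left(T - 8\right) = 8 \left(-175 - 8\right) = 8 \left(-183\right) = -1464$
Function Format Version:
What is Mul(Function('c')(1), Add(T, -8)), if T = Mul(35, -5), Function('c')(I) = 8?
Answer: -1464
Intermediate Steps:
T = -175
Mul(Function('c')(1), Add(T, -8)) = Mul(8, Add(-175, -8)) = Mul(8, -183) = -1464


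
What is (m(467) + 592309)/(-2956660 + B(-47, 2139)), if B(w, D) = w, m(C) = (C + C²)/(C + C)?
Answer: -592543/2956707 ≈ -0.20041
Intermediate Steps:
m(C) = (C + C²)/(2*C) (m(C) = (C + C²)/((2*C)) = (C + C²)*(1/(2*C)) = (C + C²)/(2*C))
(m(467) + 592309)/(-2956660 + B(-47, 2139)) = ((½ + (½)*467) + 592309)/(-2956660 - 47) = ((½ + 467/2) + 592309)/(-2956707) = (234 + 592309)*(-1/2956707) = 592543*(-1/2956707) = -592543/2956707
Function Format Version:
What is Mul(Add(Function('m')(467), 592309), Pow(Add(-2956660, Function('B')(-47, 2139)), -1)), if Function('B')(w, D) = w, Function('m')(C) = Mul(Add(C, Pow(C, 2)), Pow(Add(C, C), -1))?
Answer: Rational(-592543, 2956707) ≈ -0.20041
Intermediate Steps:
Function('m')(C) = Mul(Rational(1, 2), Pow(C, -1), Add(C, Pow(C, 2))) (Function('m')(C) = Mul(Add(C, Pow(C, 2)), Pow(Mul(2, C), -1)) = Mul(Add(C, Pow(C, 2)), Mul(Rational(1, 2), Pow(C, -1))) = Mul(Rational(1, 2), Pow(C, -1), Add(C, Pow(C, 2))))
Mul(Add(Function('m')(467), 592309), Pow(Add(-2956660, Function('B')(-47, 2139)), -1)) = Mul(Add(Add(Rational(1, 2), Mul(Rational(1, 2), 467)), 592309), Pow(Add(-2956660, -47), -1)) = Mul(Add(Add(Rational(1, 2), Rational(467, 2)), 592309), Pow(-2956707, -1)) = Mul(Add(234, 592309), Rational(-1, 2956707)) = Mul(592543, Rational(-1, 2956707)) = Rational(-592543, 2956707)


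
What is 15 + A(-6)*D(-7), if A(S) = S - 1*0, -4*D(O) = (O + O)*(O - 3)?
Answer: 225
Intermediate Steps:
D(O) = -O*(-3 + O)/2 (D(O) = -(O + O)*(O - 3)/4 = -2*O*(-3 + O)/4 = -O*(-3 + O)/2)
A(S) = S (A(S) = S + 0 = S)
15 + A(-6)*D(-7) = 15 - 3*(-7)*(3 - 1*(-7)) = 15 - 3*(-7)*(3 + 7) = 15 - 3*(-7)*10 = 15 - 6*(-35) = 15 + 210 = 225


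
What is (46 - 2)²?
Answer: 1936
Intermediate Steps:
(46 - 2)² = 44² = 1936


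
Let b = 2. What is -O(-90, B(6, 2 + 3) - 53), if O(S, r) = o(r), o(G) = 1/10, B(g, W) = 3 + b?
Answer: -⅒ ≈ -0.10000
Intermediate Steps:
B(g, W) = 5 (B(g, W) = 3 + 2 = 5)
o(G) = ⅒
O(S, r) = ⅒
-O(-90, B(6, 2 + 3) - 53) = -1*⅒ = -⅒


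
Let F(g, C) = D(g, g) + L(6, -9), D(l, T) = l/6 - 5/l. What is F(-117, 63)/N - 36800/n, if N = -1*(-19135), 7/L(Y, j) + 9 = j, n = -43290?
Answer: 1635602/1926405 ≈ 0.84904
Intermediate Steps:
D(l, T) = -5/l + l/6 (D(l, T) = l*(1/6) - 5/l = l/6 - 5/l = -5/l + l/6)
L(Y, j) = 7/(-9 + j)
N = 19135
F(g, C) = -7/18 - 5/g + g/6 (F(g, C) = (-5/g + g/6) + 7/(-9 - 9) = (-5/g + g/6) + 7/(-18) = (-5/g + g/6) + 7*(-1/18) = (-5/g + g/6) - 7/18 = -7/18 - 5/g + g/6)
F(-117, 63)/N - 36800/n = (-7/18 - 5/(-117) + (1/6)*(-117))/19135 - 36800/(-43290) = (-7/18 - 5*(-1/117) - 39/2)*(1/19135) - 36800*(-1/43290) = (-7/18 + 5/117 - 39/2)*(1/19135) + 3680/4329 = -258/13*1/19135 + 3680/4329 = -6/5785 + 3680/4329 = 1635602/1926405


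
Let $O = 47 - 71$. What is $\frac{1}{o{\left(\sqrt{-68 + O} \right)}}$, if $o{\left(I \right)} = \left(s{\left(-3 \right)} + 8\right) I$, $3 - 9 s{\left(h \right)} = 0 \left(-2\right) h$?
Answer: $- \frac{3 i \sqrt{23}}{1150} \approx - 0.012511 i$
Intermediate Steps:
$s{\left(h \right)} = \frac{1}{3}$ ($s{\left(h \right)} = \frac{1}{3} - \frac{0 \left(-2\right) h}{9} = \frac{1}{3} - \frac{0 h}{9} = \frac{1}{3} - 0 = \frac{1}{3} + 0 = \frac{1}{3}$)
$O = -24$ ($O = 47 - 71 = -24$)
$o{\left(I \right)} = \frac{25 I}{3}$ ($o{\left(I \right)} = \left(\frac{1}{3} + 8\right) I = \frac{25 I}{3}$)
$\frac{1}{o{\left(\sqrt{-68 + O} \right)}} = \frac{1}{\frac{25}{3} \sqrt{-68 - 24}} = \frac{1}{\frac{25}{3} \sqrt{-92}} = \frac{1}{\frac{25}{3} \cdot 2 i \sqrt{23}} = \frac{1}{\frac{50}{3} i \sqrt{23}} = - \frac{3 i \sqrt{23}}{1150}$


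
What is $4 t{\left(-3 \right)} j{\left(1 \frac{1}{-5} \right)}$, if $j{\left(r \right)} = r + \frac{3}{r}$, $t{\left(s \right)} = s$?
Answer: $\frac{912}{5} \approx 182.4$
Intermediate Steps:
$4 t{\left(-3 \right)} j{\left(1 \frac{1}{-5} \right)} = 4 \left(-3\right) \left(1 \frac{1}{-5} + \frac{3}{1 \frac{1}{-5}}\right) = - 12 \left(1 \left(- \frac{1}{5}\right) + \frac{3}{1 \left(- \frac{1}{5}\right)}\right) = - 12 \left(- \frac{1}{5} + \frac{3}{- \frac{1}{5}}\right) = - 12 \left(- \frac{1}{5} + 3 \left(-5\right)\right) = - 12 \left(- \frac{1}{5} - 15\right) = \left(-12\right) \left(- \frac{76}{5}\right) = \frac{912}{5}$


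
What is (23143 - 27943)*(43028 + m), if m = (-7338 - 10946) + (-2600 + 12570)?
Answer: -166627200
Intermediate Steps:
m = -8314 (m = -18284 + 9970 = -8314)
(23143 - 27943)*(43028 + m) = (23143 - 27943)*(43028 - 8314) = -4800*34714 = -166627200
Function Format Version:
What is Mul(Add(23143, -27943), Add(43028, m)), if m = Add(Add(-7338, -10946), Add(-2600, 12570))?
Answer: -166627200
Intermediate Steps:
m = -8314 (m = Add(-18284, 9970) = -8314)
Mul(Add(23143, -27943), Add(43028, m)) = Mul(Add(23143, -27943), Add(43028, -8314)) = Mul(-4800, 34714) = -166627200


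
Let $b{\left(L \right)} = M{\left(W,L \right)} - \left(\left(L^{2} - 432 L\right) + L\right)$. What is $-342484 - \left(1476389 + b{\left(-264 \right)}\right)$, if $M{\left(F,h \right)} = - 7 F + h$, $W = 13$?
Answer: $-1635038$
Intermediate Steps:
$M{\left(F,h \right)} = h - 7 F$
$b{\left(L \right)} = -91 - L^{2} + 432 L$ ($b{\left(L \right)} = \left(L - 91\right) - \left(\left(L^{2} - 432 L\right) + L\right) = \left(L - 91\right) - \left(L^{2} - 431 L\right) = \left(-91 + L\right) - \left(L^{2} - 431 L\right) = -91 - L^{2} + 432 L$)
$-342484 - \left(1476389 + b{\left(-264 \right)}\right) = -342484 - 1292554 = -1635038$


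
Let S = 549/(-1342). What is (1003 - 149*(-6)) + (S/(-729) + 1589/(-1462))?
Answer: 1234848403/651321 ≈ 1895.9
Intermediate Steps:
S = -9/22 (S = 549*(-1/1342) = -9/22 ≈ -0.40909)
(1003 - 149*(-6)) + (S/(-729) + 1589/(-1462)) = (1003 - 149*(-6)) + (-9/22/(-729) + 1589/(-1462)) = (1003 + 894) + (-9/22*(-1/729) + 1589*(-1/1462)) = 1897 + (1/1782 - 1589/1462) = 1897 - 707534/651321 = 1234848403/651321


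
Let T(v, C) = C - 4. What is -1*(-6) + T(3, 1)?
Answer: 3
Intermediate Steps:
T(v, C) = -4 + C
-1*(-6) + T(3, 1) = -1*(-6) + (-4 + 1) = 6 - 3 = 3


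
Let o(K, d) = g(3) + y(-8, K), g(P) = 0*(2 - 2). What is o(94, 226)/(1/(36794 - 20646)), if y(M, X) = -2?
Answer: -32296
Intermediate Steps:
g(P) = 0 (g(P) = 0*0 = 0)
o(K, d) = -2 (o(K, d) = 0 - 2 = -2)
o(94, 226)/(1/(36794 - 20646)) = -2/(1/(36794 - 20646)) = -2/(1/16148) = -2/1/16148 = -2*16148 = -32296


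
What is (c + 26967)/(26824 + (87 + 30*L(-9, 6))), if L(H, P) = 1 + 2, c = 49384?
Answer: 76351/27001 ≈ 2.8277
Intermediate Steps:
L(H, P) = 3
(c + 26967)/(26824 + (87 + 30*L(-9, 6))) = (49384 + 26967)/(26824 + (87 + 30*3)) = 76351/(26824 + (87 + 90)) = 76351/(26824 + 177) = 76351/27001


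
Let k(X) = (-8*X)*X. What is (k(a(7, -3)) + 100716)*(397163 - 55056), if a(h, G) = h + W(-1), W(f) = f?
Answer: 34357121796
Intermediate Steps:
a(h, G) = -1 + h (a(h, G) = h - 1 = -1 + h)
k(X) = -8*X²
(k(a(7, -3)) + 100716)*(397163 - 55056) = (-8*(-1 + 7)² + 100716)*(397163 - 55056) = (-8*6² + 100716)*342107 = (-8*36 + 100716)*342107 = (-288 + 100716)*342107 = 100428*342107 = 34357121796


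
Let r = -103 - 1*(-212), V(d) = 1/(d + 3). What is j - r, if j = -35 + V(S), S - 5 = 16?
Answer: -3455/24 ≈ -143.96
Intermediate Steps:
S = 21 (S = 5 + 16 = 21)
V(d) = 1/(3 + d)
j = -839/24 (j = -35 + 1/(3 + 21) = -35 + 1/24 = -839/24 ≈ -34.958)
r = 109 (r = -103 + 212 = 109)
j - r = -839/24 - 1*109 = -839/24 - 109 = -3455/24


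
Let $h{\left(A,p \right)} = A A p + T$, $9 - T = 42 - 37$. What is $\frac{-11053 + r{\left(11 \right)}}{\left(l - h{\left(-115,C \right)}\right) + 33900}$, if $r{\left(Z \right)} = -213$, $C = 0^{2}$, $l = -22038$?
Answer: $- \frac{5633}{5929} \approx -0.95008$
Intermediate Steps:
$T = 4$ ($T = 9 - \left(42 - 37\right) = 9 - 5 = 4$)
$C = 0$
$h{\left(A,p \right)} = 4 + p A^{2}$ ($h{\left(A,p \right)} = A A p + 4 = A^{2} p + 4 = p A^{2} + 4 = 4 + p A^{2}$)
$\frac{-11053 + r{\left(11 \right)}}{\left(l - h{\left(-115,C \right)}\right) + 33900} = \frac{-11053 - 213}{\left(-22038 - \left(4 + 0 \left(-115\right)^{2}\right)\right) + 33900} = - \frac{11266}{\left(-22038 - \left(4 + 0 \cdot 13225\right)\right) + 33900} = - \frac{11266}{\left(-22038 - \left(4 + 0\right)\right) + 33900} = - \frac{11266}{\left(-22038 - 4\right) + 33900} = - \frac{11266}{-22042 + 33900} = - \frac{11266}{11858} = \left(-11266\right) \frac{1}{11858} = - \frac{5633}{5929}$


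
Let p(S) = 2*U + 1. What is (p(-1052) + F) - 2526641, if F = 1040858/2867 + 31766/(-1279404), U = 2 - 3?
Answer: -661894343219039/262003662 ≈ -2.5263e+6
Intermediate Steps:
U = -1
p(S) = -1 (p(S) = 2*(-1) + 1 = -2 + 1 = -1)
F = 95113343965/262003662 (F = 1040858*(1/2867) + 31766*(-1/1279404) = 1040858/2867 - 2269/91386 = 95113343965/262003662 ≈ 363.02)
(p(-1052) + F) - 2526641 = (-1 + 95113343965/262003662) - 2526641 = 94851340303/262003662 - 2526641 = -661894343219039/262003662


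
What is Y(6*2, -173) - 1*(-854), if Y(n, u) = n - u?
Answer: 1039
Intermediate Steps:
Y(6*2, -173) - 1*(-854) = (6*2 - 1*(-173)) - 1*(-854) = (12 + 173) + 854 = 185 + 854 = 1039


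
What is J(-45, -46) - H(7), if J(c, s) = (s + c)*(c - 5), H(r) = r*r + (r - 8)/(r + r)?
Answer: 63015/14 ≈ 4501.1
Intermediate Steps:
H(r) = r² + (-8 + r)/(2*r) (H(r) = r² + (-8 + r)/((2*r)) = r² + (-8 + r)*(1/(2*r)) = r² + (-8 + r)/(2*r))
J(c, s) = (-5 + c)*(c + s) (J(c, s) = (c + s)*(-5 + c) = (-5 + c)*(c + s))
J(-45, -46) - H(7) = ((-45)² - 5*(-45) - 5*(-46) - 45*(-46)) - (-4 + 7³ + (½)*7)/7 = (2025 + 225 + 230 + 2070) - (-4 + 343 + 7/2)/7 = 4550 - 685/(7*2) = 4550 - 1*685/14 = 4550 - 685/14 = 63015/14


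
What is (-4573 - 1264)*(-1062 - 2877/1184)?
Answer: 7356283545/1184 ≈ 6.2131e+6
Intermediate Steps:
(-4573 - 1264)*(-1062 - 2877/1184) = -5837*(-1062 - 2877*1/1184) = -5837*(-1062 - 2877/1184) = -5837*(-1260285/1184) = 7356283545/1184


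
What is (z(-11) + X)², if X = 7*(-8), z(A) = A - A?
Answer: 3136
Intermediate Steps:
z(A) = 0
X = -56
(z(-11) + X)² = (0 - 56)² = (-56)² = 3136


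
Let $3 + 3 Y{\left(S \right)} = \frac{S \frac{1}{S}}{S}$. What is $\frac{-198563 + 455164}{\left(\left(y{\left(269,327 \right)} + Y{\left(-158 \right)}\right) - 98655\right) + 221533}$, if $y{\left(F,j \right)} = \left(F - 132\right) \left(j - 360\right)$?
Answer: $\frac{121628874}{56100743} \approx 2.168$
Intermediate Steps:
$y{\left(F,j \right)} = \left(-360 + j\right) \left(-132 + F\right)$ ($y{\left(F,j \right)} = \left(-132 + F\right) \left(-360 + j\right) = \left(-360 + j\right) \left(-132 + F\right)$)
$Y{\left(S \right)} = -1 + \frac{1}{3 S}$ ($Y{\left(S \right)} = -1 + \frac{\frac{S}{S} \frac{1}{S}}{3} = -1 + \frac{1 \frac{1}{S}}{3} = -1 + \frac{1}{3 S}$)
$\frac{-198563 + 455164}{\left(\left(y{\left(269,327 \right)} + Y{\left(-158 \right)}\right) - 98655\right) + 221533} = \frac{-198563 + 455164}{\left(\left(\left(47520 - 96840 - 43164 + 269 \cdot 327\right) + \frac{\frac{1}{3} - -158}{-158}\right) - 98655\right) + 221533} = \frac{256601}{\left(\left(\left(47520 - 96840 - 43164 + 87963\right) - \frac{\frac{1}{3} + 158}{158}\right) - 98655\right) + 221533} = \frac{256601}{\left(\left(-4521 - \frac{475}{474}\right) - 98655\right) + 221533} = \frac{256601}{\left(- \frac{2143429}{474} - 98655\right) + 221533} = \frac{256601}{- \frac{48905899}{474} + 221533} = \frac{256601}{\frac{56100743}{474}} = 256601 \cdot \frac{474}{56100743} = \frac{121628874}{56100743}$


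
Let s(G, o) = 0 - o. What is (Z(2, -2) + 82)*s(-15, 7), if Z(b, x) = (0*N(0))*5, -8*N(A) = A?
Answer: -574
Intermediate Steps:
N(A) = -A/8
s(G, o) = -o
Z(b, x) = 0 (Z(b, x) = (0*(-⅛*0))*5 = (0*0)*5 = 0*5 = 0)
(Z(2, -2) + 82)*s(-15, 7) = (0 + 82)*(-1*7) = 82*(-7) = -574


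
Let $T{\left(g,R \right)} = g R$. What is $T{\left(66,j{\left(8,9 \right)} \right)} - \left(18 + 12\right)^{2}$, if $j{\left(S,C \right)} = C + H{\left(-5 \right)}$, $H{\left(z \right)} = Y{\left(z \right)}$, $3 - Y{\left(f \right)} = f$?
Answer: $222$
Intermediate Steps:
$Y{\left(f \right)} = 3 - f$
$H{\left(z \right)} = 3 - z$
$j{\left(S,C \right)} = 8 + C$ ($j{\left(S,C \right)} = C + \left(3 - -5\right) = C + \left(3 + 5\right) = C + 8 = 8 + C$)
$T{\left(g,R \right)} = R g$
$T{\left(66,j{\left(8,9 \right)} \right)} - \left(18 + 12\right)^{2} = \left(8 + 9\right) 66 - \left(18 + 12\right)^{2} = 17 \cdot 66 - 30^{2} = 1122 - 900 = 222$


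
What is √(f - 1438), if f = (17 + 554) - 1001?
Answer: 2*I*√467 ≈ 43.22*I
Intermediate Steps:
f = -430 (f = 571 - 1001 = -430)
√(f - 1438) = √(-430 - 1438) = √(-1868) = 2*I*√467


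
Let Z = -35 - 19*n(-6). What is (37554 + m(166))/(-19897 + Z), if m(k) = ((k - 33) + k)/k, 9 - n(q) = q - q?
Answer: -6234263/3337098 ≈ -1.8682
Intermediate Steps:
n(q) = 9 (n(q) = 9 - (q - q) = 9 - 1*0 = 9 + 0 = 9)
Z = -206 (Z = -35 - 19*9 = -35 - 171 = -206)
m(k) = (-33 + 2*k)/k (m(k) = ((-33 + k) + k)/k = (-33 + 2*k)/k)
(37554 + m(166))/(-19897 + Z) = (37554 + (2 - 33/166))/(-19897 - 206) = (37554 + (2 - 33*1/166))/(-20103) = (37554 + (2 - 33/166))*(-1/20103) = (37554 + 299/166)*(-1/20103) = (6234263/166)*(-1/20103) = -6234263/3337098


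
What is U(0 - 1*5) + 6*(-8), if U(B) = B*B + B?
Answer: -28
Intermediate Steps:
U(B) = B + B**2 (U(B) = B**2 + B = B + B**2)
U(0 - 1*5) + 6*(-8) = (0 - 1*5)*(1 + (0 - 1*5)) + 6*(-8) = (0 - 5)*(1 + (0 - 5)) - 48 = -5*(1 - 5) - 48 = -5*(-4) - 48 = 20 - 48 = -28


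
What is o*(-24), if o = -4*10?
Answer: 960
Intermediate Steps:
o = -40
o*(-24) = -40*(-24) = 960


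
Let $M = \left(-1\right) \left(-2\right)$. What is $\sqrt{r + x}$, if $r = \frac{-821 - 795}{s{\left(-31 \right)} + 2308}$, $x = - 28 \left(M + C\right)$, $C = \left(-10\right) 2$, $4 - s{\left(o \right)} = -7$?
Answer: $\frac{2 \sqrt{676661010}}{2319} \approx 22.434$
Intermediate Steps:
$s{\left(o \right)} = 11$ ($s{\left(o \right)} = 4 - -7 = 4 + 7 = 11$)
$C = -20$
$M = 2$
$x = 504$ ($x = - 28 \left(2 - 20\right) = \left(-28\right) \left(-18\right) = 504$)
$r = - \frac{1616}{2319}$ ($r = \frac{-821 - 795}{11 + 2308} = - \frac{1616}{2319} \approx -0.69685$)
$\sqrt{r + x} = \sqrt{- \frac{1616}{2319} + 504} = \sqrt{\frac{1167160}{2319}} = \frac{2 \sqrt{676661010}}{2319}$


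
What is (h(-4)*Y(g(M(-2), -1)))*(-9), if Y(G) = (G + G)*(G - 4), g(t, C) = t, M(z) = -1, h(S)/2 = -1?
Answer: 180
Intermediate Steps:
h(S) = -2 (h(S) = 2*(-1) = -2)
Y(G) = 2*G*(-4 + G) (Y(G) = (2*G)*(-4 + G) = 2*G*(-4 + G))
(h(-4)*Y(g(M(-2), -1)))*(-9) = -4*(-1)*(-4 - 1)*(-9) = -4*(-1)*(-5)*(-9) = -2*10*(-9) = -20*(-9) = 180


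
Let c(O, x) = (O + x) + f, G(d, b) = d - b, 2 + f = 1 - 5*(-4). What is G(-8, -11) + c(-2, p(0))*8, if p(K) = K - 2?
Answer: 123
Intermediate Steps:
p(K) = -2 + K
f = 19 (f = -2 + (1 - 5*(-4)) = -2 + (1 + 20) = -2 + 21 = 19)
c(O, x) = 19 + O + x (c(O, x) = (O + x) + 19 = 19 + O + x)
G(-8, -11) + c(-2, p(0))*8 = (-8 - 1*(-11)) + (19 - 2 + (-2 + 0))*8 = (-8 + 11) + (19 - 2 - 2)*8 = 3 + 15*8 = 3 + 120 = 123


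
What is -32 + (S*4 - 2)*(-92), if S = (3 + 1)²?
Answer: -5736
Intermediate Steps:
S = 16 (S = 4² = 16)
-32 + (S*4 - 2)*(-92) = -32 + (16*4 - 2)*(-92) = -32 + (64 - 2)*(-92) = -32 + 62*(-92) = -32 - 5704 = -5736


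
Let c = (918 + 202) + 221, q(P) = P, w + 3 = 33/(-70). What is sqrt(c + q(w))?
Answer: 3*sqrt(728210)/70 ≈ 36.572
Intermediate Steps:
w = -243/70 (w = -3 + 33/(-70) = -3 + 33*(-1/70) = -3 - 33/70 = -243/70 ≈ -3.4714)
c = 1341 (c = 1120 + 221 = 1341)
sqrt(c + q(w)) = sqrt(1341 - 243/70) = sqrt(93627/70) = 3*sqrt(728210)/70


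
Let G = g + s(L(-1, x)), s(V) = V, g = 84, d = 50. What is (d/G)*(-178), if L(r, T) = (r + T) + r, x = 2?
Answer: -2225/21 ≈ -105.95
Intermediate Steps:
L(r, T) = T + 2*r (L(r, T) = (T + r) + r = T + 2*r)
G = 84 (G = 84 + (2 + 2*(-1)) = 84 + (2 - 2) = 84 + 0 = 84)
(d/G)*(-178) = (50/84)*(-178) = (50*(1/84))*(-178) = (25/42)*(-178) = -2225/21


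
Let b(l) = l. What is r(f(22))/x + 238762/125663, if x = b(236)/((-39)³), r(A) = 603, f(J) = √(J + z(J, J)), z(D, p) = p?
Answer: -4494828360859/29656468 ≈ -1.5156e+5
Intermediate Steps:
f(J) = √2*√J (f(J) = √(J + J) = √(2*J) = √2*√J)
x = -236/59319 (x = 236/((-39)³) = 236/(-59319) = 236*(-1/59319) = -236/59319 ≈ -0.0039785)
r(f(22))/x + 238762/125663 = 603/(-236/59319) + 238762/125663 = 603*(-59319/236) + 238762*(1/125663) = -35769357/236 + 238762/125663 = -4494828360859/29656468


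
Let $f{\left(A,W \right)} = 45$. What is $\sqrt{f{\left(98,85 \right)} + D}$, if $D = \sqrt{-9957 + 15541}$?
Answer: $\sqrt{45 + 4 \sqrt{349}} \approx 10.942$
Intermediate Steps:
$D = 4 \sqrt{349}$ ($D = \sqrt{5584} = 4 \sqrt{349} \approx 74.726$)
$\sqrt{f{\left(98,85 \right)} + D} = \sqrt{45 + 4 \sqrt{349}}$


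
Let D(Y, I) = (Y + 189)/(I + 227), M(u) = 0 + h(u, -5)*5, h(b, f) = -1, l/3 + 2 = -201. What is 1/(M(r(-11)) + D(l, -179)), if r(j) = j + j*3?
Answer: -4/55 ≈ -0.072727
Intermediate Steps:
l = -609 (l = -6 + 3*(-201) = -6 - 603 = -609)
r(j) = 4*j (r(j) = j + 3*j = 4*j)
M(u) = -5 (M(u) = 0 - 1*5 = 0 - 5 = -5)
D(Y, I) = (189 + Y)/(227 + I)
1/(M(r(-11)) + D(l, -179)) = 1/(-5 + (189 - 609)/(227 - 179)) = 1/(-5 - 420/48) = 1/(-5 + (1/48)*(-420)) = 1/(-5 - 35/4) = 1/(-55/4) = -4/55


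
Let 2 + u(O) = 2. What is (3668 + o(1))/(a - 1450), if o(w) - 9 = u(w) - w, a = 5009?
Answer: 3676/3559 ≈ 1.0329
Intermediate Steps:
u(O) = 0 (u(O) = -2 + 2 = 0)
o(w) = 9 - w (o(w) = 9 + (0 - w) = 9 - w)
(3668 + o(1))/(a - 1450) = (3668 + (9 - 1*1))/(5009 - 1450) = (3668 + (9 - 1))/3559 = (3668 + 8)*(1/3559) = 3676*(1/3559) = 3676/3559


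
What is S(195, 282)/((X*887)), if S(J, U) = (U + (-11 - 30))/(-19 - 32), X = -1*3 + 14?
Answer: -241/497607 ≈ -0.00048432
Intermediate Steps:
X = 11 (X = -3 + 14 = 11)
S(J, U) = 41/51 - U/51 (S(J, U) = (U - 41)/(-51) = (-41 + U)*(-1/51) = 41/51 - U/51)
S(195, 282)/((X*887)) = (41/51 - 1/51*282)/((11*887)) = (41/51 - 94/17)/9757 = -241/51*1/9757 = -241/497607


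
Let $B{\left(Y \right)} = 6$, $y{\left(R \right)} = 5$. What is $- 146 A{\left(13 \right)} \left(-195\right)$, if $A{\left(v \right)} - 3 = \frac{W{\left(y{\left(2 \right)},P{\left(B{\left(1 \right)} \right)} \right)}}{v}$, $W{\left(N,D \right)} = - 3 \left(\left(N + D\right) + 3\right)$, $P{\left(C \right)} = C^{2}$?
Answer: $-203670$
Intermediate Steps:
$W{\left(N,D \right)} = -9 - 3 D - 3 N$ ($W{\left(N,D \right)} = - 3 \left(\left(D + N\right) + 3\right) = - 3 \left(3 + D + N\right) = -9 - 3 D - 3 N$)
$A{\left(v \right)} = 3 - \frac{132}{v}$ ($A{\left(v \right)} = 3 + \frac{-9 - 3 \cdot 6^{2} - 15}{v} = 3 + \frac{-9 - 108 - 15}{v} = 3 - \frac{132}{v}$)
$- 146 A{\left(13 \right)} \left(-195\right) = - 146 \left(3 - \frac{132}{13}\right) \left(-195\right) = \left(-146\right) \left(- \frac{93}{13}\right) \left(-195\right) = \frac{13578}{13} \left(-195\right) = -203670$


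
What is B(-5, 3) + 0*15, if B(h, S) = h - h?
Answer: 0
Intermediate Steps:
B(h, S) = 0
B(-5, 3) + 0*15 = 0 + 0*15 = 0 + 0 = 0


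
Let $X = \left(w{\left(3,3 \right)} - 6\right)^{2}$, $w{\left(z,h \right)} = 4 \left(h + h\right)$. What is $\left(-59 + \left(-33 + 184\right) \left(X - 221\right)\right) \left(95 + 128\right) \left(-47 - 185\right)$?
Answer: $-801597584$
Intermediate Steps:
$w{\left(z,h \right)} = 8 h$ ($w{\left(z,h \right)} = 4 \cdot 2 h = 8 h$)
$X = 324$ ($X = \left(8 \cdot 3 - 6\right)^{2} = \left(24 - 6\right)^{2} = 18^{2} = 324$)
$\left(-59 + \left(-33 + 184\right) \left(X - 221\right)\right) \left(95 + 128\right) \left(-47 - 185\right) = \left(-59 + \left(-33 + 184\right) \left(324 - 221\right)\right) \left(95 + 128\right) \left(-47 - 185\right) = \left(-59 + 151 \cdot 103\right) 223 \left(-232\right) = \left(-59 + 15553\right) \left(-51736\right) = 15494 \left(-51736\right) = -801597584$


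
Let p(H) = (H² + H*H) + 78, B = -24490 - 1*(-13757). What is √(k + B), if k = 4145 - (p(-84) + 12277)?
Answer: I*√33055 ≈ 181.81*I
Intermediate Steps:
B = -10733 (B = -24490 + 13757 = -10733)
p(H) = 78 + 2*H² (p(H) = (H² + H²) + 78 = 2*H² + 78 = 78 + 2*H²)
k = -22322 (k = 4145 - ((78 + 2*(-84)²) + 12277) = 4145 - ((78 + 2*7056) + 12277) = 4145 - ((78 + 14112) + 12277) = 4145 - (14190 + 12277) = 4145 - 1*26467 = 4145 - 26467 = -22322)
√(k + B) = √(-22322 - 10733) = √(-33055) = I*√33055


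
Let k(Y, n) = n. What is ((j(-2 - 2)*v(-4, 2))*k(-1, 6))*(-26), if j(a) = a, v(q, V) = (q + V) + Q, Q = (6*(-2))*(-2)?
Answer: 13728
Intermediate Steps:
Q = 24 (Q = -12*(-2) = 24)
v(q, V) = 24 + V + q (v(q, V) = (q + V) + 24 = (V + q) + 24 = 24 + V + q)
((j(-2 - 2)*v(-4, 2))*k(-1, 6))*(-26) = (((-2 - 2)*(24 + 2 - 4))*6)*(-26) = (-4*22*6)*(-26) = -88*6*(-26) = -528*(-26) = 13728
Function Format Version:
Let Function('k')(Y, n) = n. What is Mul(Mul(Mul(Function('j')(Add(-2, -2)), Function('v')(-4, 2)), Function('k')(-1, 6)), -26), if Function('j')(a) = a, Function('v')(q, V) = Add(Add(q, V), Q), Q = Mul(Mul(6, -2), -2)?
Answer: 13728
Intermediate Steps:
Q = 24 (Q = Mul(-12, -2) = 24)
Function('v')(q, V) = Add(24, V, q) (Function('v')(q, V) = Add(Add(q, V), 24) = Add(Add(V, q), 24) = Add(24, V, q))
Mul(Mul(Mul(Function('j')(Add(-2, -2)), Function('v')(-4, 2)), Function('k')(-1, 6)), -26) = Mul(Mul(Mul(Add(-2, -2), Add(24, 2, -4)), 6), -26) = Mul(Mul(Mul(-4, 22), 6), -26) = Mul(Mul(-88, 6), -26) = Mul(-528, -26) = 13728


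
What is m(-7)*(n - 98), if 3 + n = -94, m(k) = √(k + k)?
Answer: -195*I*√14 ≈ -729.62*I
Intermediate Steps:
m(k) = √2*√k (m(k) = √(2*k) = √2*√k)
n = -97 (n = -3 - 94 = -97)
m(-7)*(n - 98) = (√2*√(-7))*(-97 - 98) = (√2*(I*√7))*(-195) = (I*√14)*(-195) = -195*I*√14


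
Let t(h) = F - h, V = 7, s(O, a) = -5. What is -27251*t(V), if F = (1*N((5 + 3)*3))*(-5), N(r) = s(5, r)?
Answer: -490518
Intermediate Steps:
N(r) = -5
F = 25 (F = (1*(-5))*(-5) = -5*(-5) = 25)
t(h) = 25 - h
-27251*t(V) = -27251*(25 - 1*7) = -27251*(25 - 7) = -27251*18 = -490518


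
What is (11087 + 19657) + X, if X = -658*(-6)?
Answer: 34692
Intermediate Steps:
X = 3948
(11087 + 19657) + X = (11087 + 19657) + 3948 = 30744 + 3948 = 34692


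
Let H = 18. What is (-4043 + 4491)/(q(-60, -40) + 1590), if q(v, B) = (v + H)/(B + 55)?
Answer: 35/124 ≈ 0.28226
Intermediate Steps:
q(v, B) = (18 + v)/(55 + B) (q(v, B) = (v + 18)/(B + 55) = (18 + v)/(55 + B))
(-4043 + 4491)/(q(-60, -40) + 1590) = (-4043 + 4491)/((18 - 60)/(55 - 40) + 1590) = 448/(-42/15 + 1590) = 448/((1/15)*(-42) + 1590) = 448/(-14/5 + 1590) = 448/(7936/5) = 448*(5/7936) = 35/124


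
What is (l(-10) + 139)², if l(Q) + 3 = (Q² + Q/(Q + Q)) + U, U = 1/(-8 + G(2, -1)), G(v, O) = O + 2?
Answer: 10949481/196 ≈ 55865.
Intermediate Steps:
G(v, O) = 2 + O
U = -⅐ (U = 1/(-8 + (2 - 1)) = 1/(-8 + 1) = 1/(-7) = -⅐ ≈ -0.14286)
l(Q) = -37/14 + Q² (l(Q) = -3 + ((Q² + Q/(Q + Q)) - ⅐) = -3 + ((Q² + Q/((2*Q))) - ⅐) = -3 + ((Q² + (1/(2*Q))*Q) - ⅐) = -3 + ((Q² + ½) - ⅐) = -3 + ((½ + Q²) - ⅐) = -3 + (5/14 + Q²) = -37/14 + Q²)
(l(-10) + 139)² = ((-37/14 + (-10)²) + 139)² = ((-37/14 + 100) + 139)² = (1363/14 + 139)² = (3309/14)² = 10949481/196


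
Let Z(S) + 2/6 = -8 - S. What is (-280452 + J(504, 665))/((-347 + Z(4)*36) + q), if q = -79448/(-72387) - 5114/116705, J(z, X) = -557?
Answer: 2373942909958515/6673406752763 ≈ 355.73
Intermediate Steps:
Z(S) = -25/3 - S (Z(S) = -1/3 + (-8 - S) = -25/3 - S)
q = 8901791722/8447924835 (q = -79448*(-1/72387) - 5114*1/116705 = 79448/72387 - 5114/116705 = 8901791722/8447924835 ≈ 1.0537)
(-280452 + J(504, 665))/((-347 + Z(4)*36) + q) = (-280452 - 557)/((-347 + (-25/3 - 1*4)*36) + 8901791722/8447924835) = -281009/((-347 + (-25/3 - 4)*36) + 8901791722/8447924835) = -281009/((-347 - 37/3*36) + 8901791722/8447924835) = -281009/((-347 - 444) + 8901791722/8447924835) = -281009/(-791 + 8901791722/8447924835) = -281009/(-6673406752763/8447924835) = -281009*(-8447924835/6673406752763) = 2373942909958515/6673406752763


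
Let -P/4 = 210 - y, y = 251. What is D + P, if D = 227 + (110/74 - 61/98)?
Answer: 1420899/3626 ≈ 391.86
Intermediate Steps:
P = 164 (P = -4*(210 - 1*251) = -4*(210 - 251) = -4*(-41) = 164)
D = 826235/3626 (D = 227 + (110*(1/74) - 61*1/98) = 227 + (55/37 - 61/98) = 227 + 3133/3626 = 826235/3626 ≈ 227.86)
D + P = 826235/3626 + 164 = 1420899/3626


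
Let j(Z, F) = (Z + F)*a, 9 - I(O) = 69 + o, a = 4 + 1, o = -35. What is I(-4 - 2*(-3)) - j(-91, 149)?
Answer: -315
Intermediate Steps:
a = 5
I(O) = -25 (I(O) = 9 - (69 - 35) = 9 - 1*34 = 9 - 34 = -25)
j(Z, F) = 5*F + 5*Z (j(Z, F) = (Z + F)*5 = (F + Z)*5 = 5*F + 5*Z)
I(-4 - 2*(-3)) - j(-91, 149) = -25 - (5*149 + 5*(-91)) = -25 - (745 - 455) = -25 - 1*290 = -25 - 290 = -315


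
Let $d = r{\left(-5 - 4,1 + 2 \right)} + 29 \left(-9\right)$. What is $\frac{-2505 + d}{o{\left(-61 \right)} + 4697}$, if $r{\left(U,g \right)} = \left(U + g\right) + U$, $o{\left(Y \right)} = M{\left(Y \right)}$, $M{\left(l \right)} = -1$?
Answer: $- \frac{2781}{4696} \approx -0.59221$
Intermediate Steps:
$o{\left(Y \right)} = -1$
$r{\left(U,g \right)} = g + 2 U$
$d = -276$ ($d = \left(\left(1 + 2\right) + 2 \left(-5 - 4\right)\right) + 29 \left(-9\right) = \left(3 + 2 \left(-5 - 4\right)\right) - 261 = \left(3 + 2 \left(-9\right)\right) - 261 = \left(3 - 18\right) - 261 = -15 - 261 = -276$)
$\frac{-2505 + d}{o{\left(-61 \right)} + 4697} = \frac{-2505 - 276}{-1 + 4697} = - \frac{2781}{4696}$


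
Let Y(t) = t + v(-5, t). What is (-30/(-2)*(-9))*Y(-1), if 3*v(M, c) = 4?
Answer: -45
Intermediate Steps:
v(M, c) = 4/3 (v(M, c) = (⅓)*4 = 4/3)
Y(t) = 4/3 + t (Y(t) = t + 4/3 = 4/3 + t)
(-30/(-2)*(-9))*Y(-1) = (-30/(-2)*(-9))*(4/3 - 1) = (-30*(-½)*(-9))*(⅓) = (15*(-9))*(⅓) = -135*⅓ = -45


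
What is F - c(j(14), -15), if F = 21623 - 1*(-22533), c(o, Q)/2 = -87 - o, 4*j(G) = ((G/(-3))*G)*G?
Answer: 131618/3 ≈ 43873.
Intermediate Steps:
j(G) = -G³/12 (j(G) = (((G/(-3))*G)*G)/4 = (((G*(-⅓))*G)*G)/4 = (((-G/3)*G)*G)/4 = ((-G²/3)*G)/4 = (-G³/3)/4 = -G³/12)
c(o, Q) = -174 - 2*o (c(o, Q) = 2*(-87 - o) = -174 - 2*o)
F = 44156 (F = 21623 + 22533 = 44156)
F - c(j(14), -15) = 44156 - (-174 - (-1)*14³/6) = 44156 - (-174 - (-1)*2744/6) = 44156 - (-174 - 2*(-686/3)) = 44156 - (-174 + 1372/3) = 44156 - 1*850/3 = 44156 - 850/3 = 131618/3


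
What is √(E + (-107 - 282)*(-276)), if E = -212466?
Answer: 3*I*√11678 ≈ 324.19*I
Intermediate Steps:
√(E + (-107 - 282)*(-276)) = √(-212466 + (-107 - 282)*(-276)) = √(-212466 - 389*(-276)) = √(-212466 + 107364) = √(-105102) = 3*I*√11678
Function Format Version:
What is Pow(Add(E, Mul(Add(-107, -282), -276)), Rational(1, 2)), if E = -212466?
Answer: Mul(3, I, Pow(11678, Rational(1, 2))) ≈ Mul(324.19, I)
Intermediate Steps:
Pow(Add(E, Mul(Add(-107, -282), -276)), Rational(1, 2)) = Pow(Add(-212466, Mul(Add(-107, -282), -276)), Rational(1, 2)) = Pow(Add(-212466, Mul(-389, -276)), Rational(1, 2)) = Pow(Add(-212466, 107364), Rational(1, 2)) = Pow(-105102, Rational(1, 2)) = Mul(3, I, Pow(11678, Rational(1, 2)))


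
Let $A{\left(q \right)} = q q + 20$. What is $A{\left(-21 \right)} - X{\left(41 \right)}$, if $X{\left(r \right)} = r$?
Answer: $420$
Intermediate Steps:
$A{\left(q \right)} = 20 + q^{2}$ ($A{\left(q \right)} = q^{2} + 20 = 20 + q^{2}$)
$A{\left(-21 \right)} - X{\left(41 \right)} = \left(20 + \left(-21\right)^{2}\right) - 41 = \left(20 + 441\right) - 41 = 461 - 41 = 420$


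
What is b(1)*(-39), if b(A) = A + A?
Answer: -78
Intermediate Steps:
b(A) = 2*A
b(1)*(-39) = (2*1)*(-39) = 2*(-39) = -78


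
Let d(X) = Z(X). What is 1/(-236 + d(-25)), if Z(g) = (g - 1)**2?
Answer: 1/440 ≈ 0.0022727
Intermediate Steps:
Z(g) = (-1 + g)**2
d(X) = (-1 + X)**2
1/(-236 + d(-25)) = 1/(-236 + (-1 - 25)**2) = 1/(-236 + (-26)**2) = 1/(-236 + 676) = 1/440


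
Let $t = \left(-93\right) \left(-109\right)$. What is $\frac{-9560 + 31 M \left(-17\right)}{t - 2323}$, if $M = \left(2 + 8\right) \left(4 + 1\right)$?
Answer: $- \frac{17955}{3907} \approx -4.5956$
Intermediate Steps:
$M = 50$ ($M = 10 \cdot 5 = 50$)
$t = 10137$
$\frac{-9560 + 31 M \left(-17\right)}{t - 2323} = \frac{-9560 + 31 \cdot 50 \left(-17\right)}{10137 - 2323} = \frac{-9560 + 1550 \left(-17\right)}{7814} = \left(-9560 - 26350\right) \frac{1}{7814} = \left(-35910\right) \frac{1}{7814} = - \frac{17955}{3907}$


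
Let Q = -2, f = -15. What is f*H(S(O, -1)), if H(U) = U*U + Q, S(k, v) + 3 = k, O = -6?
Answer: -1185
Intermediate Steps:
S(k, v) = -3 + k
H(U) = -2 + U² (H(U) = U*U - 2 = U² - 2 = -2 + U²)
f*H(S(O, -1)) = -15*(-2 + (-3 - 6)²) = -15*(-2 + (-9)²) = -15*(-2 + 81) = -15*79 = -1185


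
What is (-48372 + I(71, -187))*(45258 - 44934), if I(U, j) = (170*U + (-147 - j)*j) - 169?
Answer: -14240124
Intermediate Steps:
I(U, j) = -169 + 170*U + j*(-147 - j) (I(U, j) = (170*U + j*(-147 - j)) - 169 = -169 + 170*U + j*(-147 - j))
(-48372 + I(71, -187))*(45258 - 44934) = (-48372 + (-169 - 1*(-187)² - 147*(-187) + 170*71))*(45258 - 44934) = (-48372 + (-169 - 1*34969 + 27489 + 12070))*324 = (-48372 + (-169 - 34969 + 27489 + 12070))*324 = (-48372 + 4421)*324 = -43951*324 = -14240124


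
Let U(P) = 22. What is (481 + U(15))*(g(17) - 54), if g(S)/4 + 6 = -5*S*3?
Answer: -552294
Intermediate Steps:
g(S) = -24 - 60*S (g(S) = -24 + 4*(-5*S*3) = -24 + 4*(-15*S) = -24 - 60*S)
(481 + U(15))*(g(17) - 54) = (481 + 22)*((-24 - 60*17) - 54) = 503*((-24 - 1020) - 54) = 503*(-1044 - 54) = 503*(-1098) = -552294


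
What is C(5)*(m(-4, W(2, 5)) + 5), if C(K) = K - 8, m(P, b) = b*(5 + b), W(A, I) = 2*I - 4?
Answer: -213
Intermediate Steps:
W(A, I) = -4 + 2*I
C(K) = -8 + K
C(5)*(m(-4, W(2, 5)) + 5) = (-8 + 5)*((-4 + 2*5)*(5 + (-4 + 2*5)) + 5) = -3*((-4 + 10)*(5 + (-4 + 10)) + 5) = -3*(6*(5 + 6) + 5) = -3*(6*11 + 5) = -3*(66 + 5) = -3*71 = -213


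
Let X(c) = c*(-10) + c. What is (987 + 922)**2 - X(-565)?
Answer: 3639196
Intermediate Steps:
X(c) = -9*c (X(c) = -10*c + c = -9*c)
(987 + 922)**2 - X(-565) = (987 + 922)**2 - (-9)*(-565) = 1909**2 - 1*5085 = 3644281 - 5085 = 3639196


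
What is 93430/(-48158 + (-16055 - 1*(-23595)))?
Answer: -46715/20309 ≈ -2.3002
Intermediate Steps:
93430/(-48158 + (-16055 - 1*(-23595))) = 93430/(-48158 + (-16055 + 23595)) = 93430/(-48158 + 7540) = 93430/(-40618) = 93430*(-1/40618) = -46715/20309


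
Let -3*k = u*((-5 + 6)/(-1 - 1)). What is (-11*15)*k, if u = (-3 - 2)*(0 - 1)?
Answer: -275/2 ≈ -137.50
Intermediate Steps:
u = 5 (u = -5*(-1) = 5)
k = ⅚ (k = -5*(-5 + 6)/(-1 - 1)/3 = -5*1/(-2)/3 = -5*1*(-½)/3 = -5*(-1)/(3*2) = -⅓*(-5/2) = ⅚ ≈ 0.83333)
(-11*15)*k = -11*15*(⅚) = -165*⅚ = -275/2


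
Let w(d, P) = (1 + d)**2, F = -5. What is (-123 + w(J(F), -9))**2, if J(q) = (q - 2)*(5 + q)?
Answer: 14884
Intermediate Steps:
J(q) = (-2 + q)*(5 + q)
(-123 + w(J(F), -9))**2 = (-123 + (1 + (-10 + (-5)**2 + 3*(-5)))**2)**2 = (-123 + (1 + (-10 + 25 - 15))**2)**2 = (-123 + (1 + 0)**2)**2 = (-123 + 1**2)**2 = (-123 + 1)**2 = (-122)**2 = 14884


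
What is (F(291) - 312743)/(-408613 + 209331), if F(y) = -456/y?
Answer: 30336223/19330354 ≈ 1.5694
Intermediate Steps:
(F(291) - 312743)/(-408613 + 209331) = (-456/291 - 312743)/(-408613 + 209331) = (-456*1/291 - 312743)/(-199282) = (-152/97 - 312743)*(-1/199282) = -30336223/97*(-1/199282) = 30336223/19330354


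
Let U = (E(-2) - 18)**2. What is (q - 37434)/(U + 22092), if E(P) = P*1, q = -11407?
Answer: -48841/22492 ≈ -2.1715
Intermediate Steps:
E(P) = P
U = 400 (U = (-2 - 18)**2 = (-20)**2 = 400)
(q - 37434)/(U + 22092) = (-11407 - 37434)/(400 + 22092) = -48841/22492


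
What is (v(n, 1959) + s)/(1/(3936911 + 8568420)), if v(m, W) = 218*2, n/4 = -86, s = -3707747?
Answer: -46361151174941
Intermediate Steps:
n = -344 (n = 4*(-86) = -344)
v(m, W) = 436
(v(n, 1959) + s)/(1/(3936911 + 8568420)) = (436 - 3707747)/(1/(3936911 + 8568420)) = -3707311/(1/12505331) = -3707311/1/12505331 = -3707311*12505331 = -46361151174941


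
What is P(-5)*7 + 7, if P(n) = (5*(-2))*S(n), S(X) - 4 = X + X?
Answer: 427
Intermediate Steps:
S(X) = 4 + 2*X (S(X) = 4 + (X + X) = 4 + 2*X)
P(n) = -40 - 20*n (P(n) = (5*(-2))*(4 + 2*n) = -10*(4 + 2*n) = -40 - 20*n)
P(-5)*7 + 7 = (-40 - 20*(-5))*7 + 7 = (-40 + 100)*7 + 7 = 60*7 + 7 = 420 + 7 = 427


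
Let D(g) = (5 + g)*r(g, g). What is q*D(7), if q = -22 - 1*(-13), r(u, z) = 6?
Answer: -648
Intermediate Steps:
D(g) = 30 + 6*g (D(g) = (5 + g)*6 = 30 + 6*g)
q = -9 (q = -22 + 13 = -9)
q*D(7) = -9*(30 + 6*7) = -9*(30 + 42) = -9*72 = -648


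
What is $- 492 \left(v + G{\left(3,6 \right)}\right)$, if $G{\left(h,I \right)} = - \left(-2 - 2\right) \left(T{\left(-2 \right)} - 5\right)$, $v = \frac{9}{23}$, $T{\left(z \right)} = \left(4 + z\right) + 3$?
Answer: $- \frac{4428}{23} \approx -192.52$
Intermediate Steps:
$T{\left(z \right)} = 7 + z$
$v = \frac{9}{23}$ ($v = 9 \cdot \frac{1}{23} = \frac{9}{23} \approx 0.3913$)
$G{\left(h,I \right)} = 0$ ($G{\left(h,I \right)} = - \left(-2 - 2\right) \left(\left(7 - 2\right) - 5\right) = - \left(-4\right) \left(5 - 5\right) = - \left(-4\right) 0 = \left(-1\right) 0 = 0$)
$- 492 \left(v + G{\left(3,6 \right)}\right) = - 492 \left(\frac{9}{23} + 0\right) = \left(-492\right) \frac{9}{23} = - \frac{4428}{23}$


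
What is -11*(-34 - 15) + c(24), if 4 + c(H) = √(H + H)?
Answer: 535 + 4*√3 ≈ 541.93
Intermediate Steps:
c(H) = -4 + √2*√H (c(H) = -4 + √(H + H) = -4 + √(2*H) = -4 + √2*√H)
-11*(-34 - 15) + c(24) = -11*(-34 - 15) + (-4 + √2*√24) = -11*(-49) + (-4 + √2*(2*√6)) = 539 + (-4 + 4*√3) = 535 + 4*√3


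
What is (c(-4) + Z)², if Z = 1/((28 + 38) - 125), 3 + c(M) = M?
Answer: 171396/3481 ≈ 49.238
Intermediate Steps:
c(M) = -3 + M
Z = -1/59 (Z = 1/(66 - 125) = 1/(-59) = -1/59 ≈ -0.016949)
(c(-4) + Z)² = ((-3 - 4) - 1/59)² = (-7 - 1/59)² = (-414/59)² = 171396/3481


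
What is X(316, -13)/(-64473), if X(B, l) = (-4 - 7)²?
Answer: -121/64473 ≈ -0.0018768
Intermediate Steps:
X(B, l) = 121 (X(B, l) = (-11)² = 121)
X(316, -13)/(-64473) = 121/(-64473) = 121*(-1/64473) = -121/64473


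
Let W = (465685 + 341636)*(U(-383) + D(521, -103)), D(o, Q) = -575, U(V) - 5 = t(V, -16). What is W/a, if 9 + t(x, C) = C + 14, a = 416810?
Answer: -469053501/416810 ≈ -1125.3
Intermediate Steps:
t(x, C) = 5 + C (t(x, C) = -9 + (C + 14) = -9 + (14 + C) = 5 + C)
U(V) = -6 (U(V) = 5 + (5 - 16) = 5 - 11 = -6)
W = -469053501 (W = (465685 + 341636)*(-6 - 575) = 807321*(-581) = -469053501)
W/a = -469053501/416810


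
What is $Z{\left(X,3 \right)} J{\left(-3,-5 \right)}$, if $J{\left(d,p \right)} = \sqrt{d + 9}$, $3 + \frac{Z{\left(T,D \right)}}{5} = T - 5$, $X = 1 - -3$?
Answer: $- 20 \sqrt{6} \approx -48.99$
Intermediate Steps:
$X = 4$ ($X = 1 + 3 = 4$)
$Z{\left(T,D \right)} = -40 + 5 T$ ($Z{\left(T,D \right)} = -15 + 5 \left(T - 5\right) = -15 + 5 \left(-5 + T\right) = -15 + \left(-25 + 5 T\right) = -40 + 5 T$)
$J{\left(d,p \right)} = \sqrt{9 + d}$
$Z{\left(X,3 \right)} J{\left(-3,-5 \right)} = \left(-40 + 5 \cdot 4\right) \sqrt{9 - 3} = \left(-40 + 20\right) \sqrt{6} = - 20 \sqrt{6}$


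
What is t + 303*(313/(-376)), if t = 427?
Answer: 65713/376 ≈ 174.77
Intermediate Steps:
t + 303*(313/(-376)) = 427 + 303*(313/(-376)) = 427 + 303*(313*(-1/376)) = 427 + 303*(-313/376) = 427 - 94839/376 = 65713/376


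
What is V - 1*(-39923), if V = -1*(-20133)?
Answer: 60056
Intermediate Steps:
V = 20133
V - 1*(-39923) = 20133 - 1*(-39923) = 20133 + 39923 = 60056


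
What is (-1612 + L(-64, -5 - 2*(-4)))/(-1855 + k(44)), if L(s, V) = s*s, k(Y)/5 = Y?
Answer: -828/545 ≈ -1.5193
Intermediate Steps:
k(Y) = 5*Y
L(s, V) = s²
(-1612 + L(-64, -5 - 2*(-4)))/(-1855 + k(44)) = (-1612 + (-64)²)/(-1855 + 5*44) = (-1612 + 4096)/(-1855 + 220) = 2484/(-1635) = 2484*(-1/1635) = -828/545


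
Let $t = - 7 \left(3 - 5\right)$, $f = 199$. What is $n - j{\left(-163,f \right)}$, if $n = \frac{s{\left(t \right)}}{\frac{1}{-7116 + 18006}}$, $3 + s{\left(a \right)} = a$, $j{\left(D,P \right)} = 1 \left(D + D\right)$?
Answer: $120116$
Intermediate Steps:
$j{\left(D,P \right)} = 2 D$ ($j{\left(D,P \right)} = 1 \cdot 2 D = 2 D$)
$t = 14$ ($t = \left(-7\right) \left(-2\right) = 14$)
$s{\left(a \right)} = -3 + a$
$n = 119790$ ($n = \frac{-3 + 14}{\frac{1}{-7116 + 18006}} = \frac{11}{\frac{1}{10890}} = 11 \frac{1}{\frac{1}{10890}} = 11 \cdot 10890 = 119790$)
$n - j{\left(-163,f \right)} = 119790 - 2 \left(-163\right) = 119790 - -326 = 119790 + 326 = 120116$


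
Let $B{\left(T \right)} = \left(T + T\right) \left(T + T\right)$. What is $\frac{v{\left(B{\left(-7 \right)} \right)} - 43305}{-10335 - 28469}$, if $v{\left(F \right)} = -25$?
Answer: $\frac{21665}{19402} \approx 1.1166$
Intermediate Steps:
$B{\left(T \right)} = 4 T^{2}$ ($B{\left(T \right)} = 2 T 2 T = 4 T^{2}$)
$\frac{v{\left(B{\left(-7 \right)} \right)} - 43305}{-10335 - 28469} = \frac{-25 - 43305}{-10335 - 28469} = - \frac{43330}{-38804} = \left(-43330\right) \left(- \frac{1}{38804}\right) = \frac{21665}{19402}$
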